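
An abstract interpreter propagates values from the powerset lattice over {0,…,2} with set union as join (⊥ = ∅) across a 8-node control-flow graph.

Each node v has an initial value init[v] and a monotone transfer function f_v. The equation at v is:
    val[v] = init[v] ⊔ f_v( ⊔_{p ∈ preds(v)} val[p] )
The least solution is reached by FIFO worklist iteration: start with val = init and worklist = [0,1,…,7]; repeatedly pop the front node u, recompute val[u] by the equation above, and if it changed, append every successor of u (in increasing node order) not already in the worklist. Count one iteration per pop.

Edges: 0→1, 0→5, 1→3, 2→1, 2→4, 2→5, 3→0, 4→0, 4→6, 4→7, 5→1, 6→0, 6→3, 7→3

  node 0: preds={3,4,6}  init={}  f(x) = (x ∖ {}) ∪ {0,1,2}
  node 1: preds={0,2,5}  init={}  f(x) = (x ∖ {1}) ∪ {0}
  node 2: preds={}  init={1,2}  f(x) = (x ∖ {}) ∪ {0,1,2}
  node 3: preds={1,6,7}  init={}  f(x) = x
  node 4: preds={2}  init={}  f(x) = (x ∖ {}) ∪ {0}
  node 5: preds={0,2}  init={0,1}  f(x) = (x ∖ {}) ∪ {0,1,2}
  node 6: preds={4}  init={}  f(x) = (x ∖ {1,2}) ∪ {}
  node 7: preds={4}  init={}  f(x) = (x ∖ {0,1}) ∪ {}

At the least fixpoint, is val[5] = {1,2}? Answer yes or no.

Worklist (11 pops):
  #1 pop 0: in={} → {0,1,2} (was {}); enqueue []
  #2 pop 1: in={0,1,2} → {0,2} (was {}); enqueue []
  #3 pop 2: in={} → {0,1,2} (was {1,2}); enqueue [1]
  #4 pop 3: in={0,2} → {0,2} (was {}); enqueue [0]
  #5 pop 4: in={0,1,2} → {0,1,2} (was {}); enqueue []
  #6 pop 5: in={0,1,2} → {0,1,2} (was {0,1}); enqueue []
  #7 pop 6: in={0,1,2} → {0} (was {}); enqueue [3]
  #8 pop 7: in={0,1,2} → {2} (was {}); enqueue []
  #9 pop 1: in={0,1,2} → {0,2} (no change)
  #10 pop 0: in={0,1,2} → {0,1,2} (no change)
  #11 pop 3: in={0,2} → {0,2} (no change)

Fixpoint:
  val[0] = {0,1,2}
  val[1] = {0,2}
  val[2] = {0,1,2}
  val[3] = {0,2}
  val[4] = {0,1,2}
  val[5] = {0,1,2}
  val[6] = {0}
  val[7] = {2}

no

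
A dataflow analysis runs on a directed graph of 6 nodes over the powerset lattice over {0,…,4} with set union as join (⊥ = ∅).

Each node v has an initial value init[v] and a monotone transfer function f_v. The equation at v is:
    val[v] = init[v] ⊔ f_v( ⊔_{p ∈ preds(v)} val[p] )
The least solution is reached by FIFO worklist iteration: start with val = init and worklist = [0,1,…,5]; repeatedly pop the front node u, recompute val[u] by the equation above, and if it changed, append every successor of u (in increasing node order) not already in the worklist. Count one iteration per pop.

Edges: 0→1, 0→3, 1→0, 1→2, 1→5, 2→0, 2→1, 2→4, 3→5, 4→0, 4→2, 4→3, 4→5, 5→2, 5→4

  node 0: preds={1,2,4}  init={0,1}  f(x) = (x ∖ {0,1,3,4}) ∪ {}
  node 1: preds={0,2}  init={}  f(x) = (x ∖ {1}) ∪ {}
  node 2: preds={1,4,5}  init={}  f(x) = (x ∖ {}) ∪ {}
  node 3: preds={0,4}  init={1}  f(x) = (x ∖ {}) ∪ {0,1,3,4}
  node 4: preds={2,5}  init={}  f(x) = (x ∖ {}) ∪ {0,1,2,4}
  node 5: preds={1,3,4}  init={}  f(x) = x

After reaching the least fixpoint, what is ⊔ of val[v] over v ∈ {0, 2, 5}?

{0,1,2,3,4}

Worklist (18 pops):
  #1 pop 0: in={} → {0,1} (no change)
  #2 pop 1: in={0,1} → {0} (was {}); enqueue [0]
  #3 pop 2: in={0} → {0} (was {}); enqueue [1]
  #4 pop 3: in={0,1} → {0,1,3,4} (was {1}); enqueue []
  #5 pop 4: in={0} → {0,1,2,4} (was {}); enqueue [2,3]
  #6 pop 5: in={0,1,2,3,4} → {0,1,2,3,4} (was {}); enqueue [4]
  #7 pop 0: in={0,1,2,4} → {0,1,2} (was {0,1}); enqueue []
  #8 pop 1: in={0,1,2} → {0,2} (was {0}); enqueue [0,5]
  #9 pop 2: in={0,1,2,3,4} → {0,1,2,3,4} (was {0}); enqueue [1]
  #10 pop 3: in={0,1,2,4} → {0,1,2,3,4} (was {0,1,3,4}); enqueue []
  #11 pop 4: in={0,1,2,3,4} → {0,1,2,3,4} (was {0,1,2,4}); enqueue [2,3]
  #12 pop 0: in={0,1,2,3,4} → {0,1,2} (no change)
  #13 pop 5: in={0,1,2,3,4} → {0,1,2,3,4} (no change)
  #14 pop 1: in={0,1,2,3,4} → {0,2,3,4} (was {0,2}); enqueue [0,5]
  #15 pop 2: in={0,1,2,3,4} → {0,1,2,3,4} (no change)
  #16 pop 3: in={0,1,2,3,4} → {0,1,2,3,4} (no change)
  #17 pop 0: in={0,1,2,3,4} → {0,1,2} (no change)
  #18 pop 5: in={0,1,2,3,4} → {0,1,2,3,4} (no change)

Fixpoint:
  val[0] = {0,1,2}
  val[1] = {0,2,3,4}
  val[2] = {0,1,2,3,4}
  val[3] = {0,1,2,3,4}
  val[4] = {0,1,2,3,4}
  val[5] = {0,1,2,3,4}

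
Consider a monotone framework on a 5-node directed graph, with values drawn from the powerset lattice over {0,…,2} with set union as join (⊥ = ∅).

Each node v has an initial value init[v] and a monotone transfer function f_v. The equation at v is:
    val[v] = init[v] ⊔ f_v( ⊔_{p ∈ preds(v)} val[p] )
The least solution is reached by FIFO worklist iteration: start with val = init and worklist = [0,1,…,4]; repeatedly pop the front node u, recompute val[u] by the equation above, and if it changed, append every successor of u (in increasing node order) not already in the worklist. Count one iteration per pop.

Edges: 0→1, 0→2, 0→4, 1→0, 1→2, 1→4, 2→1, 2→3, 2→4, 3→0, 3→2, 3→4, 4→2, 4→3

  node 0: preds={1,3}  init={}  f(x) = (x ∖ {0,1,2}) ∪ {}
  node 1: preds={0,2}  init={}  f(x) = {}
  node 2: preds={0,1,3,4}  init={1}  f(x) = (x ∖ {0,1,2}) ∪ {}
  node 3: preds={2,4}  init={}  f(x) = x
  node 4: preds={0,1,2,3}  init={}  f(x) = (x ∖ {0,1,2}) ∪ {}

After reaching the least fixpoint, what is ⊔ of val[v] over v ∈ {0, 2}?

{1}

Trace (7 dequeues):
  [1] u=0 | in {} | out {} | ==
  [2] u=1 | in {1} | out {} | ==
  [3] u=2 | in {} | out {1} | ==
  [4] u=3 | in {1} | out {1} | prev {} | push {0,2}
  [5] u=4 | in {1} | out {} | ==
  [6] u=0 | in {1} | out {} | ==
  [7] u=2 | in {1} | out {1} | ==

Converged values:
  [0] {}
  [1] {}
  [2] {1}
  [3] {1}
  [4] {}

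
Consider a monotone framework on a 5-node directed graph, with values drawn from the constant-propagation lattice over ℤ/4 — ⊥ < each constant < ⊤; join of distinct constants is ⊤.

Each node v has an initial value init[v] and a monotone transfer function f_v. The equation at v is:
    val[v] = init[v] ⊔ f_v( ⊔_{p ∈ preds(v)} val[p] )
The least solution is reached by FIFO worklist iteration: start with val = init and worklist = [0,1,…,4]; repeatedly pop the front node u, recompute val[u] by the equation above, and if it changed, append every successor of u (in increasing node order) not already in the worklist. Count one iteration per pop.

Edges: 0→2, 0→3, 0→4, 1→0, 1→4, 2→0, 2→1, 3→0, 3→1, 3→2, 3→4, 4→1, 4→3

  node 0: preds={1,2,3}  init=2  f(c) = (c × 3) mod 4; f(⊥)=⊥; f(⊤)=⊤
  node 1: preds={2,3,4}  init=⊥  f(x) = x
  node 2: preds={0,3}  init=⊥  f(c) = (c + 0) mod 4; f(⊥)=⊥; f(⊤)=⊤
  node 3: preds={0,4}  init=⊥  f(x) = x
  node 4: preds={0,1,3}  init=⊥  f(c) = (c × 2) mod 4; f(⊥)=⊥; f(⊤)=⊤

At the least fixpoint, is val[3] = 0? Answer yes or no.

no

Iteration log — 16 steps:
  step 1. node 0  ⊔preds=⊥  new=2  stable
  step 2. node 1  ⊔preds=⊥  new=⊥  stable
  step 3. node 2  ⊔preds=2  new=2  old=⊥  +wl: 0,1
  step 4. node 3  ⊔preds=2  new=2  old=⊥  +wl: 2
  step 5. node 4  ⊔preds=2  new=0  old=⊥  +wl: 3
  step 6. node 0  ⊔preds=2  new=2  stable
  step 7. node 1  ⊔preds=⊤  new=⊤  old=⊥  +wl: 0,4
  step 8. node 2  ⊔preds=2  new=2  stable
  step 9. node 3  ⊔preds=⊤  new=⊤  old=2  +wl: 1,2
  step 10. node 0  ⊔preds=⊤  new=⊤  old=2  +wl: 3
  step 11. node 4  ⊔preds=⊤  new=⊤  old=0  +wl: 
  step 12. node 1  ⊔preds=⊤  new=⊤  stable
  step 13. node 2  ⊔preds=⊤  new=⊤  old=2  +wl: 0,1
  step 14. node 3  ⊔preds=⊤  new=⊤  stable
  step 15. node 0  ⊔preds=⊤  new=⊤  stable
  step 16. node 1  ⊔preds=⊤  new=⊤  stable

Least fixpoint reached:
  node 0: ⊤
  node 1: ⊤
  node 2: ⊤
  node 3: ⊤
  node 4: ⊤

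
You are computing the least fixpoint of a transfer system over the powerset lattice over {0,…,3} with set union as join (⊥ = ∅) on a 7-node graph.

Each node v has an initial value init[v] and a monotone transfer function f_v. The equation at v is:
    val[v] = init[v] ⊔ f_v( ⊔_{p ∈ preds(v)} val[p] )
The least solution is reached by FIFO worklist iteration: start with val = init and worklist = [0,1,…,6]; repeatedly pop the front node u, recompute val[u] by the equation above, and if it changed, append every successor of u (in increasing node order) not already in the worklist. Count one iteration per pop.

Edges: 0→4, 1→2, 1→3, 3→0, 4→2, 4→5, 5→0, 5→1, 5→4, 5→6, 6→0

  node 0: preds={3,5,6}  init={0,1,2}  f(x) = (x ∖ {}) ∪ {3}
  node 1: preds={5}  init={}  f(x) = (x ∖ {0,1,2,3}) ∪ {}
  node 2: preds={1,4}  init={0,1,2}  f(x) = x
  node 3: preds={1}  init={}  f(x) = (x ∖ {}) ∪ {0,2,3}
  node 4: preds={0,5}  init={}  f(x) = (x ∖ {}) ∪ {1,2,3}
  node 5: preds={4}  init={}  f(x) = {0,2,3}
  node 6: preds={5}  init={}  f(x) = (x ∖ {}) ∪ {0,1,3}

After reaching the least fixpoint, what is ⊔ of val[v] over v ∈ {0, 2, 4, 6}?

{0,1,2,3}

Iteration log — 11 steps:
  step 1. node 0  ⊔preds={}  new={0,1,2,3}  old={0,1,2}  +wl: 
  step 2. node 1  ⊔preds={}  new={}  stable
  step 3. node 2  ⊔preds={}  new={0,1,2}  stable
  step 4. node 3  ⊔preds={}  new={0,2,3}  old={}  +wl: 0
  step 5. node 4  ⊔preds={0,1,2,3}  new={0,1,2,3}  old={}  +wl: 2
  step 6. node 5  ⊔preds={0,1,2,3}  new={0,2,3}  old={}  +wl: 1,4
  step 7. node 6  ⊔preds={0,2,3}  new={0,1,2,3}  old={}  +wl: 
  step 8. node 0  ⊔preds={0,1,2,3}  new={0,1,2,3}  stable
  step 9. node 2  ⊔preds={0,1,2,3}  new={0,1,2,3}  old={0,1,2}  +wl: 
  step 10. node 1  ⊔preds={0,2,3}  new={}  stable
  step 11. node 4  ⊔preds={0,1,2,3}  new={0,1,2,3}  stable

Least fixpoint reached:
  node 0: {0,1,2,3}
  node 1: {}
  node 2: {0,1,2,3}
  node 3: {0,2,3}
  node 4: {0,1,2,3}
  node 5: {0,2,3}
  node 6: {0,1,2,3}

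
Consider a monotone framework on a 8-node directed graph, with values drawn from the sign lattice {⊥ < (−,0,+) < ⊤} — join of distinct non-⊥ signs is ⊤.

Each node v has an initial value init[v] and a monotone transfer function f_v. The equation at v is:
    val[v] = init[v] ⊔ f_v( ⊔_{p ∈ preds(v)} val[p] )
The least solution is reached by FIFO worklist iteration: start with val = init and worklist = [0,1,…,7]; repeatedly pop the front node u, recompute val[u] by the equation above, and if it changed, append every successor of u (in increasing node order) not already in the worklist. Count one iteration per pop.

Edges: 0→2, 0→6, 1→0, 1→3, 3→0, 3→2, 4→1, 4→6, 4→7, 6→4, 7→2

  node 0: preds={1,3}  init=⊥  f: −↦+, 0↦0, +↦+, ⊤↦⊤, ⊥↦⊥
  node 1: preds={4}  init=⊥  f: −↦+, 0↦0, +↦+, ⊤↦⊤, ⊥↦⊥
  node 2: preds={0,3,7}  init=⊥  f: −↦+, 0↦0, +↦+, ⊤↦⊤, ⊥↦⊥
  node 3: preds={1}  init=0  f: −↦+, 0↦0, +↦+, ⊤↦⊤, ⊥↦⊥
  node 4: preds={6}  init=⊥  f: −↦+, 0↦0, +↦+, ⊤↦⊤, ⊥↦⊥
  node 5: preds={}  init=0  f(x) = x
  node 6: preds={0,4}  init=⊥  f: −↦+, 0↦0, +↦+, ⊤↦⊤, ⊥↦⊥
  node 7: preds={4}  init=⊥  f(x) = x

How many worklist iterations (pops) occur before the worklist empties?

15

Worklist (15 pops):
  #1 pop 0: in=0 → 0 (was ⊥); enqueue []
  #2 pop 1: in=⊥ → ⊥ (no change)
  #3 pop 2: in=0 → 0 (was ⊥); enqueue []
  #4 pop 3: in=⊥ → 0 (no change)
  #5 pop 4: in=⊥ → ⊥ (no change)
  #6 pop 5: in=⊥ → 0 (no change)
  #7 pop 6: in=0 → 0 (was ⊥); enqueue [4]
  #8 pop 7: in=⊥ → ⊥ (no change)
  #9 pop 4: in=0 → 0 (was ⊥); enqueue [1,6,7]
  #10 pop 1: in=0 → 0 (was ⊥); enqueue [0,3]
  #11 pop 6: in=0 → 0 (no change)
  #12 pop 7: in=0 → 0 (was ⊥); enqueue [2]
  #13 pop 0: in=0 → 0 (no change)
  #14 pop 3: in=0 → 0 (no change)
  #15 pop 2: in=0 → 0 (no change)

Fixpoint:
  val[0] = 0
  val[1] = 0
  val[2] = 0
  val[3] = 0
  val[4] = 0
  val[5] = 0
  val[6] = 0
  val[7] = 0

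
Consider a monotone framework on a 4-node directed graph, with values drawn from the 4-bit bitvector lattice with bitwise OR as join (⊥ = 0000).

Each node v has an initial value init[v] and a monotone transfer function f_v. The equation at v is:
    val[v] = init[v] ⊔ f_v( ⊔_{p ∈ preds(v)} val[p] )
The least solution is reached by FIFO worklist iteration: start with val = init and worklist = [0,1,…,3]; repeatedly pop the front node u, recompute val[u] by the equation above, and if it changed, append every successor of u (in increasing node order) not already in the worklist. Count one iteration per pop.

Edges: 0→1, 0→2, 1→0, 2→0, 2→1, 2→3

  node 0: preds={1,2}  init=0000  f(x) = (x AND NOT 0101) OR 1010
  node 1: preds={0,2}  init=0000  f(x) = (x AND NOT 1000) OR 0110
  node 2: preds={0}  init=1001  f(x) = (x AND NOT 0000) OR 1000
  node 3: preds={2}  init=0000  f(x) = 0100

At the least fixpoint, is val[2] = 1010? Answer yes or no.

no

Iteration log — 6 steps:
  step 1. node 0  ⊔preds=1001  new=1010  old=0000  +wl: 
  step 2. node 1  ⊔preds=1011  new=0111  old=0000  +wl: 0
  step 3. node 2  ⊔preds=1010  new=1011  old=1001  +wl: 1
  step 4. node 3  ⊔preds=1011  new=0100  old=0000  +wl: 
  step 5. node 0  ⊔preds=1111  new=1010  stable
  step 6. node 1  ⊔preds=1011  new=0111  stable

Least fixpoint reached:
  node 0: 1010
  node 1: 0111
  node 2: 1011
  node 3: 0100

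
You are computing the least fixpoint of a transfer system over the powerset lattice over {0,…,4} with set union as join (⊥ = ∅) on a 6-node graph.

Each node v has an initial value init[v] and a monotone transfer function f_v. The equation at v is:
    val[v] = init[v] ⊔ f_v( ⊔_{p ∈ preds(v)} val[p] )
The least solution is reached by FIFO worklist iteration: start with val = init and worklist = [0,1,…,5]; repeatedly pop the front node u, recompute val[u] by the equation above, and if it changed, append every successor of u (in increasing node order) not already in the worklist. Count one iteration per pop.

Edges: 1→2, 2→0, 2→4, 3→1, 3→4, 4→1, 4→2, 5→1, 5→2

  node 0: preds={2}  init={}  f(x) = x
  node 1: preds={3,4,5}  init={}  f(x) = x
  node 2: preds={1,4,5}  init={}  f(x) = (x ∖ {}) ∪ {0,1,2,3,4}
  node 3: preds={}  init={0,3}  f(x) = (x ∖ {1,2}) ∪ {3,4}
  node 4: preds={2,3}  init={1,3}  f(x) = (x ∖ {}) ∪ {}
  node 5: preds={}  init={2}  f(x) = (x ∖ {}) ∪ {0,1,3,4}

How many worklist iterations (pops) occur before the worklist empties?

Trace (9 dequeues):
  [1] u=0 | in {} | out {} | ==
  [2] u=1 | in {0,1,2,3} | out {0,1,2,3} | prev {} | push {}
  [3] u=2 | in {0,1,2,3} | out {0,1,2,3,4} | prev {} | push {0}
  [4] u=3 | in {} | out {0,3,4} | prev {0,3} | push {1}
  [5] u=4 | in {0,1,2,3,4} | out {0,1,2,3,4} | prev {1,3} | push {2}
  [6] u=5 | in {} | out {0,1,2,3,4} | prev {2} | push {}
  [7] u=0 | in {0,1,2,3,4} | out {0,1,2,3,4} | prev {} | push {}
  [8] u=1 | in {0,1,2,3,4} | out {0,1,2,3,4} | prev {0,1,2,3} | push {}
  [9] u=2 | in {0,1,2,3,4} | out {0,1,2,3,4} | ==

Converged values:
  [0] {0,1,2,3,4}
  [1] {0,1,2,3,4}
  [2] {0,1,2,3,4}
  [3] {0,3,4}
  [4] {0,1,2,3,4}
  [5] {0,1,2,3,4}

9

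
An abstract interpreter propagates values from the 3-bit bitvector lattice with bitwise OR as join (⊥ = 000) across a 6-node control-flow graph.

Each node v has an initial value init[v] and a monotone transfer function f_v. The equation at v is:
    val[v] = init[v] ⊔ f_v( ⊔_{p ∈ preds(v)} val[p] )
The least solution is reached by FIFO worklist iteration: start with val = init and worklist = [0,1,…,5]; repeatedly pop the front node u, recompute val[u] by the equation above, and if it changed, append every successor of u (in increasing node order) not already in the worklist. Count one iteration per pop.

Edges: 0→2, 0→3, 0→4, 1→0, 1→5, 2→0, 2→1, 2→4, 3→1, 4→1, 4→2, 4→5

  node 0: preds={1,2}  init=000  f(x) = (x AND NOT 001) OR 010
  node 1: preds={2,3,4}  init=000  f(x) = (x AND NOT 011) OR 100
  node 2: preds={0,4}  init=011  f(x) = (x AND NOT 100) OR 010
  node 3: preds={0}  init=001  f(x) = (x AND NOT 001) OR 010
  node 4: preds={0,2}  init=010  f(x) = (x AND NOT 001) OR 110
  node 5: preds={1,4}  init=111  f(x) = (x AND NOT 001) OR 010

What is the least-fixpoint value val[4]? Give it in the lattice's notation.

110

Trace (12 dequeues):
  [1] u=0 | in 011 | out 010 | prev 000 | push {}
  [2] u=1 | in 011 | out 100 | prev 000 | push {0}
  [3] u=2 | in 010 | out 011 | ==
  [4] u=3 | in 010 | out 011 | prev 001 | push {1}
  [5] u=4 | in 011 | out 110 | prev 010 | push {2}
  [6] u=5 | in 110 | out 111 | ==
  [7] u=0 | in 111 | out 110 | prev 010 | push {3,4}
  [8] u=1 | in 111 | out 100 | ==
  [9] u=2 | in 110 | out 011 | ==
  [10] u=3 | in 110 | out 111 | prev 011 | push {1}
  [11] u=4 | in 111 | out 110 | ==
  [12] u=1 | in 111 | out 100 | ==

Converged values:
  [0] 110
  [1] 100
  [2] 011
  [3] 111
  [4] 110
  [5] 111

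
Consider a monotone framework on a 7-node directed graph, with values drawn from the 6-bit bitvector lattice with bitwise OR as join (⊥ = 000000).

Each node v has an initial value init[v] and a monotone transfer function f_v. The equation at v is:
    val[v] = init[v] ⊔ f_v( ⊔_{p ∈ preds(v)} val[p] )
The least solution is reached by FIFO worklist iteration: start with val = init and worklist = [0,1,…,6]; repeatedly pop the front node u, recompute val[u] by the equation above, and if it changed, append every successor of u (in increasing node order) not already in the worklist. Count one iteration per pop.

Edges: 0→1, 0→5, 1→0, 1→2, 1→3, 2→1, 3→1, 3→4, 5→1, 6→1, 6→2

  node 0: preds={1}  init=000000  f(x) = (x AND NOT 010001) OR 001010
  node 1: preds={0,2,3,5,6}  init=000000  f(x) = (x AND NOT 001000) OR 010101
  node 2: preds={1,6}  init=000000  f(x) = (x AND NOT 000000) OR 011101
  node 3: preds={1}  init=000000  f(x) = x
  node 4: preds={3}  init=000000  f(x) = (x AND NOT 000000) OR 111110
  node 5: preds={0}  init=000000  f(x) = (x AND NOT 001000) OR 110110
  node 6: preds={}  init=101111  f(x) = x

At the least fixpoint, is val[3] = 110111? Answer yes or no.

Iteration log — 10 steps:
  step 1. node 0  ⊔preds=000000  new=001010  old=000000  +wl: 
  step 2. node 1  ⊔preds=101111  new=110111  old=000000  +wl: 0
  step 3. node 2  ⊔preds=111111  new=111111  old=000000  +wl: 1
  step 4. node 3  ⊔preds=110111  new=110111  old=000000  +wl: 
  step 5. node 4  ⊔preds=110111  new=111111  old=000000  +wl: 
  step 6. node 5  ⊔preds=001010  new=110110  old=000000  +wl: 
  step 7. node 6  ⊔preds=000000  new=101111  stable
  step 8. node 0  ⊔preds=110111  new=101110  old=001010  +wl: 5
  step 9. node 1  ⊔preds=111111  new=110111  stable
  step 10. node 5  ⊔preds=101110  new=110110  stable

Least fixpoint reached:
  node 0: 101110
  node 1: 110111
  node 2: 111111
  node 3: 110111
  node 4: 111111
  node 5: 110110
  node 6: 101111

yes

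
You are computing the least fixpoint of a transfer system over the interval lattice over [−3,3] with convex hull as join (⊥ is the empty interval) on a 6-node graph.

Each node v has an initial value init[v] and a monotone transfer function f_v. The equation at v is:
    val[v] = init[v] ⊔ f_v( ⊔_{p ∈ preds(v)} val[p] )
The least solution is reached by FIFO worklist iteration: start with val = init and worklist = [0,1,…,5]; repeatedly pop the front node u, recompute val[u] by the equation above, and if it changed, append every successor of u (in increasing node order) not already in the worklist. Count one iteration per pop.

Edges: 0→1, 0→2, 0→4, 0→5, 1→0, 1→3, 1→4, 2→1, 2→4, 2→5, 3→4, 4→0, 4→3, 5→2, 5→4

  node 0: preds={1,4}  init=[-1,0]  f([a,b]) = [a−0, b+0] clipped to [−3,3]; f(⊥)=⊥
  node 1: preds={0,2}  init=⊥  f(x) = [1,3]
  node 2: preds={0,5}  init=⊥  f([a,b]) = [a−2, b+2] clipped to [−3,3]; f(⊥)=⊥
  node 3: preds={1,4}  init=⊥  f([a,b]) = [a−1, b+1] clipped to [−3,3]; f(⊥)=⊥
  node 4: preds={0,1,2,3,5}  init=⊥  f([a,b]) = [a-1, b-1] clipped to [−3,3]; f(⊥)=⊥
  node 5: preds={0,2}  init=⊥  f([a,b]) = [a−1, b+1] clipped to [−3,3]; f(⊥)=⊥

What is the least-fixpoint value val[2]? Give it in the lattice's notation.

Iteration log — 13 steps:
  step 1. node 0  ⊔preds=⊥  new=[-1,0]  stable
  step 2. node 1  ⊔preds=[-1,0]  new=[1,3]  old=⊥  +wl: 0
  step 3. node 2  ⊔preds=[-1,0]  new=[-3,2]  old=⊥  +wl: 1
  step 4. node 3  ⊔preds=[1,3]  new=[0,3]  old=⊥  +wl: 
  step 5. node 4  ⊔preds=[-3,3]  new=[-3,2]  old=⊥  +wl: 3
  step 6. node 5  ⊔preds=[-3,2]  new=[-3,3]  old=⊥  +wl: 2,4
  step 7. node 0  ⊔preds=[-3,3]  new=[-3,3]  old=[-1,0]  +wl: 5
  step 8. node 1  ⊔preds=[-3,3]  new=[1,3]  stable
  step 9. node 3  ⊔preds=[-3,3]  new=[-3,3]  old=[0,3]  +wl: 
  step 10. node 2  ⊔preds=[-3,3]  new=[-3,3]  old=[-3,2]  +wl: 1
  step 11. node 4  ⊔preds=[-3,3]  new=[-3,2]  stable
  step 12. node 5  ⊔preds=[-3,3]  new=[-3,3]  stable
  step 13. node 1  ⊔preds=[-3,3]  new=[1,3]  stable

Least fixpoint reached:
  node 0: [-3,3]
  node 1: [1,3]
  node 2: [-3,3]
  node 3: [-3,3]
  node 4: [-3,2]
  node 5: [-3,3]

[-3,3]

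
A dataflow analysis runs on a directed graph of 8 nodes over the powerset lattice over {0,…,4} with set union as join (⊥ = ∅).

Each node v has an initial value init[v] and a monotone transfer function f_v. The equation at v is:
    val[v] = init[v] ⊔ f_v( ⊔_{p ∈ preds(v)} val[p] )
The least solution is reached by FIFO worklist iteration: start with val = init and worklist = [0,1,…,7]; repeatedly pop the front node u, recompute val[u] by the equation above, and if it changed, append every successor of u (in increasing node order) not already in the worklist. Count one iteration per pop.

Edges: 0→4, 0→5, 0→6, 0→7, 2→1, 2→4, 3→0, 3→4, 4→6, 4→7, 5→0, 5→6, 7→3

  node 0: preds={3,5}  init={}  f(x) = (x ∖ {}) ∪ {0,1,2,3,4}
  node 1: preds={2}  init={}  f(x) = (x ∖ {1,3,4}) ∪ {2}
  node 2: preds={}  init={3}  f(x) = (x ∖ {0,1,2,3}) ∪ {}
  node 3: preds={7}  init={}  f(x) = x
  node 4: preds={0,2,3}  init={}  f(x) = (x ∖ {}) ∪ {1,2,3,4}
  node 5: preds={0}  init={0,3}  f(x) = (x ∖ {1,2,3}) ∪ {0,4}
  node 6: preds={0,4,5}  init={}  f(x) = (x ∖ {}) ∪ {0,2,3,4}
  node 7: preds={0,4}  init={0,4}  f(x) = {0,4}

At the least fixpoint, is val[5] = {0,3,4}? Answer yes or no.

Iteration log — 9 steps:
  step 1. node 0  ⊔preds={0,3}  new={0,1,2,3,4}  old={}  +wl: 
  step 2. node 1  ⊔preds={3}  new={2}  old={}  +wl: 
  step 3. node 2  ⊔preds={}  new={3}  stable
  step 4. node 3  ⊔preds={0,4}  new={0,4}  old={}  +wl: 0
  step 5. node 4  ⊔preds={0,1,2,3,4}  new={0,1,2,3,4}  old={}  +wl: 
  step 6. node 5  ⊔preds={0,1,2,3,4}  new={0,3,4}  old={0,3}  +wl: 
  step 7. node 6  ⊔preds={0,1,2,3,4}  new={0,1,2,3,4}  old={}  +wl: 
  step 8. node 7  ⊔preds={0,1,2,3,4}  new={0,4}  stable
  step 9. node 0  ⊔preds={0,3,4}  new={0,1,2,3,4}  stable

Least fixpoint reached:
  node 0: {0,1,2,3,4}
  node 1: {2}
  node 2: {3}
  node 3: {0,4}
  node 4: {0,1,2,3,4}
  node 5: {0,3,4}
  node 6: {0,1,2,3,4}
  node 7: {0,4}

yes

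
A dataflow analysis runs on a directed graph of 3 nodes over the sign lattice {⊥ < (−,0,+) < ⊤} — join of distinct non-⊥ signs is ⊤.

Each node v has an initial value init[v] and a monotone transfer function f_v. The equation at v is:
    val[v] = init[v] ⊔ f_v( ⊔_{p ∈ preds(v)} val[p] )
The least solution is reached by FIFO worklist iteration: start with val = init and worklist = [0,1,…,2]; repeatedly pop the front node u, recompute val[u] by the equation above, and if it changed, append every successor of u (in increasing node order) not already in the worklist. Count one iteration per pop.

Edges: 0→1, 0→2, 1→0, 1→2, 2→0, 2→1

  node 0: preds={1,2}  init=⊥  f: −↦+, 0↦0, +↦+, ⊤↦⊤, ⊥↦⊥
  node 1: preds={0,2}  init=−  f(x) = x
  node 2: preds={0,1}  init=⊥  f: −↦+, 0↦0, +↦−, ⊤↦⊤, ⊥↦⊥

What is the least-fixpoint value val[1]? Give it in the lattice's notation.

Trace (6 dequeues):
  [1] u=0 | in − | out + | prev ⊥ | push {}
  [2] u=1 | in + | out ⊤ | prev − | push {0}
  [3] u=2 | in ⊤ | out ⊤ | prev ⊥ | push {1}
  [4] u=0 | in ⊤ | out ⊤ | prev + | push {2}
  [5] u=1 | in ⊤ | out ⊤ | ==
  [6] u=2 | in ⊤ | out ⊤ | ==

Converged values:
  [0] ⊤
  [1] ⊤
  [2] ⊤

⊤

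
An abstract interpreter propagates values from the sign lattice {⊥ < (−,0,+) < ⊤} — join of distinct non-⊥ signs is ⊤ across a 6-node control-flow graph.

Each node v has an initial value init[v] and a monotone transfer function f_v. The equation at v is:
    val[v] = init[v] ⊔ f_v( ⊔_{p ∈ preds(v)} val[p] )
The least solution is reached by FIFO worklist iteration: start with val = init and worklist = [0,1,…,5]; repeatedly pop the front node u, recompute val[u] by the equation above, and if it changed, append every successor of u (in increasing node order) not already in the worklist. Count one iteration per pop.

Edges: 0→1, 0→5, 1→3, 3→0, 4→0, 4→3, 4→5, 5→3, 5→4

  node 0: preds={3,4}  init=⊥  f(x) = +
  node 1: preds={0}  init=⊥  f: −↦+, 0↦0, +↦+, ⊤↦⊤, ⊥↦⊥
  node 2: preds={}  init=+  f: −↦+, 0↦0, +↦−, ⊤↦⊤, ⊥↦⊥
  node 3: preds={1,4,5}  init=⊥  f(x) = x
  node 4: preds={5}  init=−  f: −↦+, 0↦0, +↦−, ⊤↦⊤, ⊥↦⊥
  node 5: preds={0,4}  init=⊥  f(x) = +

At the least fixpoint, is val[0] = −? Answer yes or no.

no

Worklist (9 pops):
  #1 pop 0: in=− → + (was ⊥); enqueue []
  #2 pop 1: in=+ → + (was ⊥); enqueue []
  #3 pop 2: in=⊥ → + (no change)
  #4 pop 3: in=⊤ → ⊤ (was ⊥); enqueue [0]
  #5 pop 4: in=⊥ → − (no change)
  #6 pop 5: in=⊤ → + (was ⊥); enqueue [3,4]
  #7 pop 0: in=⊤ → + (no change)
  #8 pop 3: in=⊤ → ⊤ (no change)
  #9 pop 4: in=+ → − (no change)

Fixpoint:
  val[0] = +
  val[1] = +
  val[2] = +
  val[3] = ⊤
  val[4] = −
  val[5] = +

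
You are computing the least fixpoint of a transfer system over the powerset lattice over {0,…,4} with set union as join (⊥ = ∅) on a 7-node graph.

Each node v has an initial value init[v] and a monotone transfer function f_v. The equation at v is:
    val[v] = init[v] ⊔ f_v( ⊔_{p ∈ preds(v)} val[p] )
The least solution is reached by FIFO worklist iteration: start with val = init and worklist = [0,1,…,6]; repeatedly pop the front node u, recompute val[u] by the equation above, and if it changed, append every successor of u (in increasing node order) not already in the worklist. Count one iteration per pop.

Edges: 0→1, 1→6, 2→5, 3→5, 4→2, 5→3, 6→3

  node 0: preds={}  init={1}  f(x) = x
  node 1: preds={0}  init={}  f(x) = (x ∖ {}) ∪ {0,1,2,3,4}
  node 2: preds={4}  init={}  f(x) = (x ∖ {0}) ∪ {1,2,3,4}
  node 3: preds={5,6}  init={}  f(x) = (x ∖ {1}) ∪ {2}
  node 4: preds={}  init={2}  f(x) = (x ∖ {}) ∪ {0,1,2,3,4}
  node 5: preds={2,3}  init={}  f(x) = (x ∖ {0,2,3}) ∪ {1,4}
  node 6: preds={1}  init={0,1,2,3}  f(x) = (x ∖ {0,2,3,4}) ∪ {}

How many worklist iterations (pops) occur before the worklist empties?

Trace (10 dequeues):
  [1] u=0 | in {} | out {1} | ==
  [2] u=1 | in {1} | out {0,1,2,3,4} | prev {} | push {}
  [3] u=2 | in {2} | out {1,2,3,4} | prev {} | push {}
  [4] u=3 | in {0,1,2,3} | out {0,2,3} | prev {} | push {}
  [5] u=4 | in {} | out {0,1,2,3,4} | prev {2} | push {2}
  [6] u=5 | in {0,1,2,3,4} | out {1,4} | prev {} | push {3}
  [7] u=6 | in {0,1,2,3,4} | out {0,1,2,3} | ==
  [8] u=2 | in {0,1,2,3,4} | out {1,2,3,4} | ==
  [9] u=3 | in {0,1,2,3,4} | out {0,2,3,4} | prev {0,2,3} | push {5}
  [10] u=5 | in {0,1,2,3,4} | out {1,4} | ==

Converged values:
  [0] {1}
  [1] {0,1,2,3,4}
  [2] {1,2,3,4}
  [3] {0,2,3,4}
  [4] {0,1,2,3,4}
  [5] {1,4}
  [6] {0,1,2,3}

10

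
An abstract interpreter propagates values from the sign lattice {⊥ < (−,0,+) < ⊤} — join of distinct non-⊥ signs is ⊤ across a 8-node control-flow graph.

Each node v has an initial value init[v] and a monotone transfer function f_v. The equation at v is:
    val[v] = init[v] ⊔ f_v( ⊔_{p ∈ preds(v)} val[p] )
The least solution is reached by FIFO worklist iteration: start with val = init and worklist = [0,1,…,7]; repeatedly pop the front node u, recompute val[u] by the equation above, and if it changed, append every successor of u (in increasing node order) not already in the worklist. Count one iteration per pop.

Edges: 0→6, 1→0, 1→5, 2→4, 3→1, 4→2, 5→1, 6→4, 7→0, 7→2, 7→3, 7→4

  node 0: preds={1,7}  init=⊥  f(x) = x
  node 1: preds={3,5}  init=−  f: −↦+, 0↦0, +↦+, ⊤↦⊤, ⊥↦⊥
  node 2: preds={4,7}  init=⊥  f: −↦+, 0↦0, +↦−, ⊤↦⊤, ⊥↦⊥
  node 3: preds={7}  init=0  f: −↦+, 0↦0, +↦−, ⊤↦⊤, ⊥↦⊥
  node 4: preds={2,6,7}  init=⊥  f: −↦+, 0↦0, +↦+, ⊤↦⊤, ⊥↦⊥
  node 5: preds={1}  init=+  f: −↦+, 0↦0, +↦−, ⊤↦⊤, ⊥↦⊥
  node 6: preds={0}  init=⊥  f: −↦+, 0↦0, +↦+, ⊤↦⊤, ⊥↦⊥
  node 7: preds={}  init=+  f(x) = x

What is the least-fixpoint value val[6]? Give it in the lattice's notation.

Trace (12 dequeues):
  [1] u=0 | in ⊤ | out ⊤ | prev ⊥ | push {}
  [2] u=1 | in ⊤ | out ⊤ | prev − | push {0}
  [3] u=2 | in + | out − | prev ⊥ | push {}
  [4] u=3 | in + | out ⊤ | prev 0 | push {1}
  [5] u=4 | in ⊤ | out ⊤ | prev ⊥ | push {2}
  [6] u=5 | in ⊤ | out ⊤ | prev + | push {}
  [7] u=6 | in ⊤ | out ⊤ | prev ⊥ | push {4}
  [8] u=7 | in ⊥ | out + | ==
  [9] u=0 | in ⊤ | out ⊤ | ==
  [10] u=1 | in ⊤ | out ⊤ | ==
  [11] u=2 | in ⊤ | out ⊤ | prev − | push {}
  [12] u=4 | in ⊤ | out ⊤ | ==

Converged values:
  [0] ⊤
  [1] ⊤
  [2] ⊤
  [3] ⊤
  [4] ⊤
  [5] ⊤
  [6] ⊤
  [7] +

⊤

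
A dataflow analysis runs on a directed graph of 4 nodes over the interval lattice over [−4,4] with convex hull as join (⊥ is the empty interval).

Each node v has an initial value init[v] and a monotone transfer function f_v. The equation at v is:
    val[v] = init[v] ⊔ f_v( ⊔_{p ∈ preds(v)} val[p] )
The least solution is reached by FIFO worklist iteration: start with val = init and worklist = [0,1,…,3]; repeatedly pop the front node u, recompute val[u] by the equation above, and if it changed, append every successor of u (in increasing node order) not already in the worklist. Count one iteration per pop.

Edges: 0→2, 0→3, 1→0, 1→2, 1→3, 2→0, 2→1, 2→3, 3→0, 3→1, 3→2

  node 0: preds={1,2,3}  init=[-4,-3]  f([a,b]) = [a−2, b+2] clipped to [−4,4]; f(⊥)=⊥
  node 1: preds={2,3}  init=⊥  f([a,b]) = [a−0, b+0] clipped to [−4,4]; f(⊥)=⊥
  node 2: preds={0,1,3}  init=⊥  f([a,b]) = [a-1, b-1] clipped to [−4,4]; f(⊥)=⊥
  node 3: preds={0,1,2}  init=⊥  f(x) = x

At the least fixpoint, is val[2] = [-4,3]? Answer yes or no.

Trace (25 dequeues):
  [1] u=0 | in ⊥ | out [-4,-3] | ==
  [2] u=1 | in ⊥ | out ⊥ | ==
  [3] u=2 | in [-4,-3] | out [-4,-4] | prev ⊥ | push {0,1}
  [4] u=3 | in [-4,-3] | out [-4,-3] | prev ⊥ | push {2}
  [5] u=0 | in [-4,-3] | out [-4,-1] | prev [-4,-3] | push {3}
  [6] u=1 | in [-4,-3] | out [-4,-3] | prev ⊥ | push {0}
  [7] u=2 | in [-4,-1] | out [-4,-2] | prev [-4,-4] | push {1}
  [8] u=3 | in [-4,-1] | out [-4,-1] | prev [-4,-3] | push {2}
  [9] u=0 | in [-4,-1] | out [-4,1] | prev [-4,-1] | push {3}
  [10] u=1 | in [-4,-1] | out [-4,-1] | prev [-4,-3] | push {0}
  [11] u=2 | in [-4,1] | out [-4,0] | prev [-4,-2] | push {1}
  [12] u=3 | in [-4,1] | out [-4,1] | prev [-4,-1] | push {2}
  [13] u=0 | in [-4,1] | out [-4,3] | prev [-4,1] | push {3}
  [14] u=1 | in [-4,1] | out [-4,1] | prev [-4,-1] | push {0}
  [15] u=2 | in [-4,3] | out [-4,2] | prev [-4,0] | push {1}
  [16] u=3 | in [-4,3] | out [-4,3] | prev [-4,1] | push {2}
  [17] u=0 | in [-4,3] | out [-4,4] | prev [-4,3] | push {3}
  [18] u=1 | in [-4,3] | out [-4,3] | prev [-4,1] | push {0}
  [19] u=2 | in [-4,4] | out [-4,3] | prev [-4,2] | push {1}
  [20] u=3 | in [-4,4] | out [-4,4] | prev [-4,3] | push {2}
  [21] u=0 | in [-4,4] | out [-4,4] | ==
  [22] u=1 | in [-4,4] | out [-4,4] | prev [-4,3] | push {0,3}
  [23] u=2 | in [-4,4] | out [-4,3] | ==
  [24] u=0 | in [-4,4] | out [-4,4] | ==
  [25] u=3 | in [-4,4] | out [-4,4] | ==

Converged values:
  [0] [-4,4]
  [1] [-4,4]
  [2] [-4,3]
  [3] [-4,4]

yes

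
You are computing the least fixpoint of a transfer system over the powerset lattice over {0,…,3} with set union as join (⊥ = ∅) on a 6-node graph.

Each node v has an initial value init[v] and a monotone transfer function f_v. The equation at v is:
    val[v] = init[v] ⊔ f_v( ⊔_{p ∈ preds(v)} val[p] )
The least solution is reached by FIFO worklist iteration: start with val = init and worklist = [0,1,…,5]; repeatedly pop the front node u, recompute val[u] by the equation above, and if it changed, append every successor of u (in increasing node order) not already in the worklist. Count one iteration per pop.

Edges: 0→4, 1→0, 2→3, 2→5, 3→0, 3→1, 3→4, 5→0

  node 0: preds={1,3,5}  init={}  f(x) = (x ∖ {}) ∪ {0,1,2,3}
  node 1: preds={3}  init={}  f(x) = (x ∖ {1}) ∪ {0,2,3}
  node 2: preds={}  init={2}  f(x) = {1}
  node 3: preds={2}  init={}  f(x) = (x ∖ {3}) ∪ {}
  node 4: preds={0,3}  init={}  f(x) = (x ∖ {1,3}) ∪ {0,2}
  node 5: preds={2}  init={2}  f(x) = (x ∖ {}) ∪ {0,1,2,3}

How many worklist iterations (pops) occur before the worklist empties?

8

Trace (8 dequeues):
  [1] u=0 | in {2} | out {0,1,2,3} | prev {} | push {}
  [2] u=1 | in {} | out {0,2,3} | prev {} | push {0}
  [3] u=2 | in {} | out {1,2} | prev {2} | push {}
  [4] u=3 | in {1,2} | out {1,2} | prev {} | push {1}
  [5] u=4 | in {0,1,2,3} | out {0,2} | prev {} | push {}
  [6] u=5 | in {1,2} | out {0,1,2,3} | prev {2} | push {}
  [7] u=0 | in {0,1,2,3} | out {0,1,2,3} | ==
  [8] u=1 | in {1,2} | out {0,2,3} | ==

Converged values:
  [0] {0,1,2,3}
  [1] {0,2,3}
  [2] {1,2}
  [3] {1,2}
  [4] {0,2}
  [5] {0,1,2,3}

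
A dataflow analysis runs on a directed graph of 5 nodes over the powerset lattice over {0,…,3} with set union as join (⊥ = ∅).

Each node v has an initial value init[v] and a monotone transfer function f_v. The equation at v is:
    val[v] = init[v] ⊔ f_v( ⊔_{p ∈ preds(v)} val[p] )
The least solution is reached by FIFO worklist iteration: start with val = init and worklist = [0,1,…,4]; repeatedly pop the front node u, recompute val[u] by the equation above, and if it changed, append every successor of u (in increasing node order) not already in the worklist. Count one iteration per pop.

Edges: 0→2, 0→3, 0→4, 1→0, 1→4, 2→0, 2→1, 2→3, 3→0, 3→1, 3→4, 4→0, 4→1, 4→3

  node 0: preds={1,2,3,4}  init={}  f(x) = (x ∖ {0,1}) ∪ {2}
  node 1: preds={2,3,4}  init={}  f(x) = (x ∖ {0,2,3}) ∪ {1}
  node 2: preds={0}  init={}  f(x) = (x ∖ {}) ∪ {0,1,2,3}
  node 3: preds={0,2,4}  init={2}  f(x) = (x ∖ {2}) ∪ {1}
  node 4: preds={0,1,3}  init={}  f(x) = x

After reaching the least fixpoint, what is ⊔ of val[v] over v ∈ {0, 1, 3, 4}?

Worklist (10 pops):
  #1 pop 0: in={2} → {2} (was {}); enqueue []
  #2 pop 1: in={2} → {1} (was {}); enqueue [0]
  #3 pop 2: in={2} → {0,1,2,3} (was {}); enqueue [1]
  #4 pop 3: in={0,1,2,3} → {0,1,2,3} (was {2}); enqueue []
  #5 pop 4: in={0,1,2,3} → {0,1,2,3} (was {}); enqueue [3]
  #6 pop 0: in={0,1,2,3} → {2,3} (was {2}); enqueue [2,4]
  #7 pop 1: in={0,1,2,3} → {1} (no change)
  #8 pop 3: in={0,1,2,3} → {0,1,2,3} (no change)
  #9 pop 2: in={2,3} → {0,1,2,3} (no change)
  #10 pop 4: in={0,1,2,3} → {0,1,2,3} (no change)

Fixpoint:
  val[0] = {2,3}
  val[1] = {1}
  val[2] = {0,1,2,3}
  val[3] = {0,1,2,3}
  val[4] = {0,1,2,3}

{0,1,2,3}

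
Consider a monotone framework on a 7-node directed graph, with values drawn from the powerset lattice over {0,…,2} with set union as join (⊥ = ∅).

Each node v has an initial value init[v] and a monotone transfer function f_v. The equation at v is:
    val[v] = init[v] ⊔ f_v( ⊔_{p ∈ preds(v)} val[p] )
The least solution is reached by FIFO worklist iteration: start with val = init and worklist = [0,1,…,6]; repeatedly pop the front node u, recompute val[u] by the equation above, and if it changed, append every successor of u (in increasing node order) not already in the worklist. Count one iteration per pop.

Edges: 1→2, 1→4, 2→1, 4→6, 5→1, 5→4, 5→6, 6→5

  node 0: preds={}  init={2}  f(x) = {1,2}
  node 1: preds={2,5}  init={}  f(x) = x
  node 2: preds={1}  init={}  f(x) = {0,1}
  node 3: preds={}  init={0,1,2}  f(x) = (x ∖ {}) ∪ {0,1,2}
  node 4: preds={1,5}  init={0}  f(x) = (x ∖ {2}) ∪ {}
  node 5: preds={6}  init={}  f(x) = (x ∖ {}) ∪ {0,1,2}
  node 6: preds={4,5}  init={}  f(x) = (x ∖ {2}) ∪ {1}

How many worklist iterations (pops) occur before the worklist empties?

12

Worklist (12 pops):
  #1 pop 0: in={} → {1,2} (was {2}); enqueue []
  #2 pop 1: in={} → {} (no change)
  #3 pop 2: in={} → {0,1} (was {}); enqueue [1]
  #4 pop 3: in={} → {0,1,2} (no change)
  #5 pop 4: in={} → {0} (no change)
  #6 pop 5: in={} → {0,1,2} (was {}); enqueue [4]
  #7 pop 6: in={0,1,2} → {0,1} (was {}); enqueue [5]
  #8 pop 1: in={0,1,2} → {0,1,2} (was {}); enqueue [2]
  #9 pop 4: in={0,1,2} → {0,1} (was {0}); enqueue [6]
  #10 pop 5: in={0,1} → {0,1,2} (no change)
  #11 pop 2: in={0,1,2} → {0,1} (no change)
  #12 pop 6: in={0,1,2} → {0,1} (no change)

Fixpoint:
  val[0] = {1,2}
  val[1] = {0,1,2}
  val[2] = {0,1}
  val[3] = {0,1,2}
  val[4] = {0,1}
  val[5] = {0,1,2}
  val[6] = {0,1}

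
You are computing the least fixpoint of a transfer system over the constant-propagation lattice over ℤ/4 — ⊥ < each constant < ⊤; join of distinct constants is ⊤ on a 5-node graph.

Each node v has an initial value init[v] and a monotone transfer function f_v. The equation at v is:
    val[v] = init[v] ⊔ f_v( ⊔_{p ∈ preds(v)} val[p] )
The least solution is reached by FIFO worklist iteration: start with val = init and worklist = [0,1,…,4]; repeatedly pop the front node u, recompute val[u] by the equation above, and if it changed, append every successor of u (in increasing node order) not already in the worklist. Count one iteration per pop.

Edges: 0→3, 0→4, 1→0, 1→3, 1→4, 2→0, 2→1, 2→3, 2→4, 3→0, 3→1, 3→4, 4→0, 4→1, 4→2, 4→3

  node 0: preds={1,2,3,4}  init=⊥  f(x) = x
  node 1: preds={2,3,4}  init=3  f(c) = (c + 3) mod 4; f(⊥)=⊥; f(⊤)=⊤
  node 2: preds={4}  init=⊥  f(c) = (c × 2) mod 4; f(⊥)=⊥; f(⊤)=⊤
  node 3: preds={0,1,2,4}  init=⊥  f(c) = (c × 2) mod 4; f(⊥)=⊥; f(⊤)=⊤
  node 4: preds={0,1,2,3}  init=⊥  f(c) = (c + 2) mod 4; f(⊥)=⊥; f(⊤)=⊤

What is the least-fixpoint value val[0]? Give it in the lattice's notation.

⊤

Trace (12 dequeues):
  [1] u=0 | in 3 | out 3 | prev ⊥ | push {}
  [2] u=1 | in ⊥ | out 3 | ==
  [3] u=2 | in ⊥ | out ⊥ | ==
  [4] u=3 | in 3 | out 2 | prev ⊥ | push {0,1}
  [5] u=4 | in ⊤ | out ⊤ | prev ⊥ | push {2,3}
  [6] u=0 | in ⊤ | out ⊤ | prev 3 | push {4}
  [7] u=1 | in ⊤ | out ⊤ | prev 3 | push {0}
  [8] u=2 | in ⊤ | out ⊤ | prev ⊥ | push {1}
  [9] u=3 | in ⊤ | out ⊤ | prev 2 | push {}
  [10] u=4 | in ⊤ | out ⊤ | ==
  [11] u=0 | in ⊤ | out ⊤ | ==
  [12] u=1 | in ⊤ | out ⊤ | ==

Converged values:
  [0] ⊤
  [1] ⊤
  [2] ⊤
  [3] ⊤
  [4] ⊤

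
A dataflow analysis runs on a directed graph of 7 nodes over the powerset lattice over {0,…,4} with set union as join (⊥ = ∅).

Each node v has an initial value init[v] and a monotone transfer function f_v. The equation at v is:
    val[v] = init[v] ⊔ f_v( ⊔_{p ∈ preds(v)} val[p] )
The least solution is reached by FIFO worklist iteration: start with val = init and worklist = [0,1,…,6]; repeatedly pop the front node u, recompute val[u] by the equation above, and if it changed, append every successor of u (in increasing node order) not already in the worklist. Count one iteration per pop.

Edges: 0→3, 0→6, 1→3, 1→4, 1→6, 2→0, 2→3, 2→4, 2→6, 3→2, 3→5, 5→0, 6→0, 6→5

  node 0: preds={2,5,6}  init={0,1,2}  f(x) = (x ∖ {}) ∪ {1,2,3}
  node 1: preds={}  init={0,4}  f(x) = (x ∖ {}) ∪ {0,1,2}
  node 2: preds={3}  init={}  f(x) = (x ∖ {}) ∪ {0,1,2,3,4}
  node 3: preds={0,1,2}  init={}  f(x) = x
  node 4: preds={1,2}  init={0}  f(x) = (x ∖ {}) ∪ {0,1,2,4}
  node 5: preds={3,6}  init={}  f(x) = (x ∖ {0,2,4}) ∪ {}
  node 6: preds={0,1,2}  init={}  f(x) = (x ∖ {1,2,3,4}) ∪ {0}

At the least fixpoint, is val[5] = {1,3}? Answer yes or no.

yes

Worklist (12 pops):
  #1 pop 0: in={} → {0,1,2,3} (was {0,1,2}); enqueue []
  #2 pop 1: in={} → {0,1,2,4} (was {0,4}); enqueue []
  #3 pop 2: in={} → {0,1,2,3,4} (was {}); enqueue [0]
  #4 pop 3: in={0,1,2,3,4} → {0,1,2,3,4} (was {}); enqueue [2]
  #5 pop 4: in={0,1,2,3,4} → {0,1,2,3,4} (was {0}); enqueue []
  #6 pop 5: in={0,1,2,3,4} → {1,3} (was {}); enqueue []
  #7 pop 6: in={0,1,2,3,4} → {0} (was {}); enqueue [5]
  #8 pop 0: in={0,1,2,3,4} → {0,1,2,3,4} (was {0,1,2,3}); enqueue [3,6]
  #9 pop 2: in={0,1,2,3,4} → {0,1,2,3,4} (no change)
  #10 pop 5: in={0,1,2,3,4} → {1,3} (no change)
  #11 pop 3: in={0,1,2,3,4} → {0,1,2,3,4} (no change)
  #12 pop 6: in={0,1,2,3,4} → {0} (no change)

Fixpoint:
  val[0] = {0,1,2,3,4}
  val[1] = {0,1,2,4}
  val[2] = {0,1,2,3,4}
  val[3] = {0,1,2,3,4}
  val[4] = {0,1,2,3,4}
  val[5] = {1,3}
  val[6] = {0}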